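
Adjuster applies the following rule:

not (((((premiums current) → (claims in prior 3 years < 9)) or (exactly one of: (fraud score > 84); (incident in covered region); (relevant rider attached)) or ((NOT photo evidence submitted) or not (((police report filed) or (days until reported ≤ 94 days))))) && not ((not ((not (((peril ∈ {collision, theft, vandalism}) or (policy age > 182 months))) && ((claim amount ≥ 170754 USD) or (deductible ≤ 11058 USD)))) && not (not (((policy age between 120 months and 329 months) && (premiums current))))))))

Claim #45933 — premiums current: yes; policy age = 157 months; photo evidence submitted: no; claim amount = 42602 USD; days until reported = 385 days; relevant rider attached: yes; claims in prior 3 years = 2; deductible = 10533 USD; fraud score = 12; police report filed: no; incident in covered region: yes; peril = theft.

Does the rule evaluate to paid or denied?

Atomic conditions:
  premiums current: yes → true
  claims in prior 3 years < 9: 2 < 9 is true
  fraud score > 84: 12 > 84 is false
  incident in covered region: yes → true
  relevant rider attached: yes → true
  NOT photo evidence submitted: no → true
  police report filed: no → false
  days until reported ≤ 94 days: 385 ≤ 94 is false
  peril ∈ {collision, theft, vandalism}: theft is in the set → true
  policy age > 182 months: 157 > 182 is false
  claim amount ≥ 170754 USD: 42602 ≥ 170754 is false
  deductible ≤ 11058 USD: 10533 ≤ 11058 is true
  policy age between 120 months and 329 months: 157 in [120, 329] is true
Combine:
[1.1.1] true → true = true
[1.1.2] exactly-one(false, true, true) = false
[1.1.3.2.1] false OR false = false
[1.1.3.2] NOT false = true
[1.1.3] true OR true = true
[1.1] true OR false OR true = true
[1.2.1.1.1.1.1] true OR false = true
[1.2.1.1.1.1] NOT true = false
[1.2.1.1.1.2] false OR true = true
[1.2.1.1.1] false AND true = false
[1.2.1.1] NOT false = true
[1.2.1.2.1.1] true AND true = true
[1.2.1.2.1] NOT true = false
[1.2.1.2] NOT false = true
[1.2.1] true AND true = true
[1.2] NOT true = false
[1] true AND false = false
[root] NOT false = true
Overall: true → paid

Paid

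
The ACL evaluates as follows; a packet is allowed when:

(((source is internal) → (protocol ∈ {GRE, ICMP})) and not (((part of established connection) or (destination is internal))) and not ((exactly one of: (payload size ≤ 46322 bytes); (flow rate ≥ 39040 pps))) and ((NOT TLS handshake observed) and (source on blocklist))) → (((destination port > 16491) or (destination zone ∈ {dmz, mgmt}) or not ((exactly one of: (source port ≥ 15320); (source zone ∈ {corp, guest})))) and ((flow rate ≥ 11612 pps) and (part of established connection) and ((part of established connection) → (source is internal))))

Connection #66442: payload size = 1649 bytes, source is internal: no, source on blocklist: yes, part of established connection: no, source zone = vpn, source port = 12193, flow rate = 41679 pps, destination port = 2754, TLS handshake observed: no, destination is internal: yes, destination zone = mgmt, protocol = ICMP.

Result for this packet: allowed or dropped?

Atomic conditions:
  source is internal: no → false
  protocol ∈ {GRE, ICMP}: ICMP is in the set → true
  part of established connection: no → false
  destination is internal: yes → true
  payload size ≤ 46322 bytes: 1649 ≤ 46322 is true
  flow rate ≥ 39040 pps: 41679 ≥ 39040 is true
  NOT TLS handshake observed: no → true
  source on blocklist: yes → true
  destination port > 16491: 2754 > 16491 is false
  destination zone ∈ {dmz, mgmt}: mgmt is in the set → true
  source port ≥ 15320: 12193 ≥ 15320 is false
  source zone ∈ {corp, guest}: vpn is not in the set → false
  flow rate ≥ 11612 pps: 41679 ≥ 11612 is true
Combine:
[1.1] false → true (antecedent false ⇒ implication holds) = true
[1.2.1] false OR true = true
[1.2] NOT true = false
[1.3.1] exactly-one(true, true) = false
[1.3] NOT false = true
[1.4] true AND true = true
[1] true AND false AND true AND true = false
[2.1.3.1] exactly-one(false, false) = false
[2.1.3] NOT false = true
[2.1] false OR true OR true = true
[2.2.3] false → false (antecedent false ⇒ implication holds) = true
[2.2] true AND false AND true = false
[2] true AND false = false
[root] false → false (antecedent false ⇒ implication holds) = true
Overall: true → allowed

Allowed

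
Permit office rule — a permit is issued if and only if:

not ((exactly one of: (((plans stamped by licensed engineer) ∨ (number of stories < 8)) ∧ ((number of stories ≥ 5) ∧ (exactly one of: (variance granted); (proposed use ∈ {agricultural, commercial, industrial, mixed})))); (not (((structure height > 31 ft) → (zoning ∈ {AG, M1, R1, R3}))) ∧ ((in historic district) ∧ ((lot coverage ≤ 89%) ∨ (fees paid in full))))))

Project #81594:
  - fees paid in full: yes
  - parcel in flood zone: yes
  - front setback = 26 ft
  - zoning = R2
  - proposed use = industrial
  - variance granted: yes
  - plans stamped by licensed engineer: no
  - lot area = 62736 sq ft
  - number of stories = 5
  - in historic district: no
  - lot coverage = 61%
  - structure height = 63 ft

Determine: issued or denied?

Issued

Atomic conditions:
  plans stamped by licensed engineer: no → false
  number of stories < 8: 5 < 8 is true
  number of stories ≥ 5: 5 ≥ 5 is true
  variance granted: yes → true
  proposed use ∈ {agricultural, commercial, industrial, mixed}: industrial is in the set → true
  structure height > 31 ft: 63 > 31 is true
  zoning ∈ {AG, M1, R1, R3}: R2 is not in the set → false
  in historic district: no → false
  lot coverage ≤ 89%: 61 ≤ 89 is true
  fees paid in full: yes → true
Combine:
[1.1.1] false OR true = true
[1.1.2.2] exactly-one(true, true) = false
[1.1.2] true AND false = false
[1.1] true AND false = false
[1.2.1.1] true → false = false
[1.2.1] NOT false = true
[1.2.2.2] true OR true = true
[1.2.2] false AND true = false
[1.2] true AND false = false
[1] exactly-one(false, false) = false
[root] NOT false = true
Overall: true → issued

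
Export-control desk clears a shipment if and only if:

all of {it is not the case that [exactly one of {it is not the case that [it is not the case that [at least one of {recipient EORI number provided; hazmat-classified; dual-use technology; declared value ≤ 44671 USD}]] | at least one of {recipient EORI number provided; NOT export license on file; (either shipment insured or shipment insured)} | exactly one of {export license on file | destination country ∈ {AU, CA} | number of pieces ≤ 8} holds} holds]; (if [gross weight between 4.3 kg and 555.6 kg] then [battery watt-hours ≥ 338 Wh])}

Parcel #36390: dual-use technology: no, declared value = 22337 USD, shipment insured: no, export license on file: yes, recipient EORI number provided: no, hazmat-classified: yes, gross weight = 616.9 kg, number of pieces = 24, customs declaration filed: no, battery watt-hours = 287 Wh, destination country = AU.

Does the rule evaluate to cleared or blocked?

Blocked

Atomic conditions:
  recipient EORI number provided: no → false
  hazmat-classified: yes → true
  dual-use technology: no → false
  declared value ≤ 44671 USD: 22337 ≤ 44671 is true
  NOT export license on file: yes → false
  shipment insured: no → false
  export license on file: yes → true
  destination country ∈ {AU, CA}: AU is in the set → true
  number of pieces ≤ 8: 24 ≤ 8 is false
  gross weight between 4.3 kg and 555.6 kg: 616.9 in [4.3, 555.6] is false
  battery watt-hours ≥ 338 Wh: 287 ≥ 338 is false
Combine:
[1.1.1.1.1] false OR true OR false OR true = true
[1.1.1.1] NOT true = false
[1.1.1] NOT false = true
[1.1.2.3] false OR false = false
[1.1.2] false OR false OR false = false
[1.1.3] exactly-one(true, true, false) = false
[1.1] exactly-one(true, false, false) = true
[1] NOT true = false
[2] false → false (antecedent false ⇒ implication holds) = true
[root] false AND true = false
Overall: false → blocked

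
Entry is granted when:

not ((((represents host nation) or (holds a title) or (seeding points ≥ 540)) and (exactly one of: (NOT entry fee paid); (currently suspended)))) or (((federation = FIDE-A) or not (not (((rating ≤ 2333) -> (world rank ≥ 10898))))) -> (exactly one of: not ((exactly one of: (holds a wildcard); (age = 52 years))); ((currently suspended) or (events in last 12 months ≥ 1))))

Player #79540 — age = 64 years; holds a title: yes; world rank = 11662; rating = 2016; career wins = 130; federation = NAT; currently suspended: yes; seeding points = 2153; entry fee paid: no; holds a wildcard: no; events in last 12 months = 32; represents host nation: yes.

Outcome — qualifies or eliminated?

Atomic conditions:
  represents host nation: yes → true
  holds a title: yes → true
  seeding points ≥ 540: 2153 ≥ 540 is true
  NOT entry fee paid: no → true
  currently suspended: yes → true
  federation = FIDE-A: NAT == FIDE-A is false
  rating ≤ 2333: 2016 ≤ 2333 is true
  world rank ≥ 10898: 11662 ≥ 10898 is true
  holds a wildcard: no → false
  age = 52 years: 64 == 52 is false
  events in last 12 months ≥ 1: 32 ≥ 1 is true
Combine:
[1.1.1] true OR true OR true = true
[1.1.2] exactly-one(true, true) = false
[1.1] true AND false = false
[1] NOT false = true
[2.1.2.1.1] true → true = true
[2.1.2.1] NOT true = false
[2.1.2] NOT false = true
[2.1] false OR true = true
[2.2.1.1] exactly-one(false, false) = false
[2.2.1] NOT false = true
[2.2.2] true OR true = true
[2.2] exactly-one(true, true) = false
[2] true → false = false
[root] true OR false = true
Overall: true → qualifies

Qualifies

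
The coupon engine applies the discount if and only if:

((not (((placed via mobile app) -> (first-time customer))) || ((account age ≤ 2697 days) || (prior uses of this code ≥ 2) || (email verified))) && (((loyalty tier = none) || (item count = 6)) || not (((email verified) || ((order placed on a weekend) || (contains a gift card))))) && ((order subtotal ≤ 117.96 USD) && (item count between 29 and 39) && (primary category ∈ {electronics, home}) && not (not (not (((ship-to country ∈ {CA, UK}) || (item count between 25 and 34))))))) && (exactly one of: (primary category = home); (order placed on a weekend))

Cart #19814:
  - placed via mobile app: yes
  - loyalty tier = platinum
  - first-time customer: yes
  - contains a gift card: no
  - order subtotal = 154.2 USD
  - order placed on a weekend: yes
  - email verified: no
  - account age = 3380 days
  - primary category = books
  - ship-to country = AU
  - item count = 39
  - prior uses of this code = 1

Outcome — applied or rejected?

Rejected

Atomic conditions:
  placed via mobile app: yes → true
  first-time customer: yes → true
  account age ≤ 2697 days: 3380 ≤ 2697 is false
  prior uses of this code ≥ 2: 1 ≥ 2 is false
  email verified: no → false
  loyalty tier = none: platinum == none is false
  item count = 6: 39 == 6 is false
  order placed on a weekend: yes → true
  contains a gift card: no → false
  order subtotal ≤ 117.96 USD: 154.2 ≤ 117.96 is false
  item count between 29 and 39: 39 in [29, 39] is true
  primary category ∈ {electronics, home}: books is not in the set → false
  ship-to country ∈ {CA, UK}: AU is not in the set → false
  item count between 25 and 34: 39 in [25, 34] is false
  primary category = home: books == home is false
Combine:
[1.1.1.1] true → true = true
[1.1.1] NOT true = false
[1.1.2] false OR false OR false = false
[1.1] false OR false = false
[1.2.1] false OR false = false
[1.2.2.1.2] true OR false = true
[1.2.2.1] false OR true = true
[1.2.2] NOT true = false
[1.2] false OR false = false
[1.3.4.1.1.1] false OR false = false
[1.3.4.1.1] NOT false = true
[1.3.4.1] NOT true = false
[1.3.4] NOT false = true
[1.3] false AND true AND false AND true = false
[1] false AND false AND false = false
[2] exactly-one(false, true) = true
[root] false AND true = false
Overall: false → rejected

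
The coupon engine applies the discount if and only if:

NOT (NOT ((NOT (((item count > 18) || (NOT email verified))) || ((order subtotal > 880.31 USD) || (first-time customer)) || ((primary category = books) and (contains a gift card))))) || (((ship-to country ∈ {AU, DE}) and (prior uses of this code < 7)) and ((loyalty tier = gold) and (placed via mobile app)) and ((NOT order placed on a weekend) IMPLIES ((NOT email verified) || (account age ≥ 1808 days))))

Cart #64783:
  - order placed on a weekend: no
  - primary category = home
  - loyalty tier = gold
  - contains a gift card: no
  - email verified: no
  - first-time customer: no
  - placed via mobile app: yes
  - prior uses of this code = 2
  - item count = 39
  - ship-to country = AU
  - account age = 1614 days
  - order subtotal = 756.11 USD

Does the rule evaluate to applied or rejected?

Applied

Atomic conditions:
  item count > 18: 39 > 18 is true
  NOT email verified: no → true
  order subtotal > 880.31 USD: 756.11 > 880.31 is false
  first-time customer: no → false
  primary category = books: home == books is false
  contains a gift card: no → false
  ship-to country ∈ {AU, DE}: AU is in the set → true
  prior uses of this code < 7: 2 < 7 is true
  loyalty tier = gold: gold == gold is true
  placed via mobile app: yes → true
  NOT order placed on a weekend: no → true
  account age ≥ 1808 days: 1614 ≥ 1808 is false
Combine:
[1.1.1.1.1] true OR true = true
[1.1.1.1] NOT true = false
[1.1.1.2] false OR false = false
[1.1.1.3] false AND false = false
[1.1.1] false OR false OR false = false
[1.1] NOT false = true
[1] NOT true = false
[2.1] true AND true = true
[2.2] true AND true = true
[2.3.2] true OR false = true
[2.3] true → true = true
[2] true AND true AND true = true
[root] false OR true = true
Overall: true → applied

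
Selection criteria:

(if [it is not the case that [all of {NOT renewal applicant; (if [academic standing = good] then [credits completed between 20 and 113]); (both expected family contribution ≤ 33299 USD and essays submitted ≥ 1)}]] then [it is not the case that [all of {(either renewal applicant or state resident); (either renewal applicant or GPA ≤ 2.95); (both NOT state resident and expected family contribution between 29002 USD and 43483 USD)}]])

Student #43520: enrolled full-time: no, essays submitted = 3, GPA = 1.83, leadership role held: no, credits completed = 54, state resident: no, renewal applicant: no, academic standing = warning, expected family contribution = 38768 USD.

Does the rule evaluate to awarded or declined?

Atomic conditions:
  NOT renewal applicant: no → true
  academic standing = good: warning == good is false
  credits completed between 20 and 113: 54 in [20, 113] is true
  expected family contribution ≤ 33299 USD: 38768 ≤ 33299 is false
  essays submitted ≥ 1: 3 ≥ 1 is true
  renewal applicant: no → false
  state resident: no → false
  GPA ≤ 2.95: 1.83 ≤ 2.95 is true
  NOT state resident: no → true
  expected family contribution between 29002 USD and 43483 USD: 38768 in [29002, 43483] is true
Combine:
[1.1.2] false → true (antecedent false ⇒ implication holds) = true
[1.1.3] false AND true = false
[1.1] true AND true AND false = false
[1] NOT false = true
[2.1.1] false OR false = false
[2.1.2] false OR true = true
[2.1.3] true AND true = true
[2.1] false AND true AND true = false
[2] NOT false = true
[root] true → true = true
Overall: true → awarded

Awarded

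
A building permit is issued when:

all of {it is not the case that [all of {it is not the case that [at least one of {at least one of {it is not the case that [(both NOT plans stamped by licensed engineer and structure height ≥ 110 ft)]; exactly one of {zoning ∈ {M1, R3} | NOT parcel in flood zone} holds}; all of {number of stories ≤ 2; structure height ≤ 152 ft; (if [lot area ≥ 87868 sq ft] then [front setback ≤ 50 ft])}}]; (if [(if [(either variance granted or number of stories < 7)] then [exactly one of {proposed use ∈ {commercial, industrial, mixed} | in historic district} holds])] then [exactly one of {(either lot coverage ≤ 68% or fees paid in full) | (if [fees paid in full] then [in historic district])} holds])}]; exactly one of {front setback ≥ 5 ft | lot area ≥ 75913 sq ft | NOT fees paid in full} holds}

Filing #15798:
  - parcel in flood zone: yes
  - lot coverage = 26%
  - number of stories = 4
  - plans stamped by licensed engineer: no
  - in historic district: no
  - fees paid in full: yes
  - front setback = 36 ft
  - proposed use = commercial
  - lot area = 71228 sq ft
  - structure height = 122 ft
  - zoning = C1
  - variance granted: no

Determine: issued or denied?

Denied

Atomic conditions:
  NOT plans stamped by licensed engineer: no → true
  structure height ≥ 110 ft: 122 ≥ 110 is true
  zoning ∈ {M1, R3}: C1 is not in the set → false
  NOT parcel in flood zone: yes → false
  number of stories ≤ 2: 4 ≤ 2 is false
  structure height ≤ 152 ft: 122 ≤ 152 is true
  lot area ≥ 87868 sq ft: 71228 ≥ 87868 is false
  front setback ≤ 50 ft: 36 ≤ 50 is true
  variance granted: no → false
  number of stories < 7: 4 < 7 is true
  proposed use ∈ {commercial, industrial, mixed}: commercial is in the set → true
  in historic district: no → false
  lot coverage ≤ 68%: 26 ≤ 68 is true
  fees paid in full: yes → true
  front setback ≥ 5 ft: 36 ≥ 5 is true
  lot area ≥ 75913 sq ft: 71228 ≥ 75913 is false
  NOT fees paid in full: yes → false
Combine:
[1.1.1.1.1.1.1] true AND true = true
[1.1.1.1.1.1] NOT true = false
[1.1.1.1.1.2] exactly-one(false, false) = false
[1.1.1.1.1] false OR false = false
[1.1.1.1.2.3] false → true (antecedent false ⇒ implication holds) = true
[1.1.1.1.2] false AND true AND true = false
[1.1.1.1] false OR false = false
[1.1.1] NOT false = true
[1.1.2.1.1] false OR true = true
[1.1.2.1.2] exactly-one(true, false) = true
[1.1.2.1] true → true = true
[1.1.2.2.1] true OR true = true
[1.1.2.2.2] true → false = false
[1.1.2.2] exactly-one(true, false) = true
[1.1.2] true → true = true
[1.1] true AND true = true
[1] NOT true = false
[2] exactly-one(true, false, false) = true
[root] false AND true = false
Overall: false → denied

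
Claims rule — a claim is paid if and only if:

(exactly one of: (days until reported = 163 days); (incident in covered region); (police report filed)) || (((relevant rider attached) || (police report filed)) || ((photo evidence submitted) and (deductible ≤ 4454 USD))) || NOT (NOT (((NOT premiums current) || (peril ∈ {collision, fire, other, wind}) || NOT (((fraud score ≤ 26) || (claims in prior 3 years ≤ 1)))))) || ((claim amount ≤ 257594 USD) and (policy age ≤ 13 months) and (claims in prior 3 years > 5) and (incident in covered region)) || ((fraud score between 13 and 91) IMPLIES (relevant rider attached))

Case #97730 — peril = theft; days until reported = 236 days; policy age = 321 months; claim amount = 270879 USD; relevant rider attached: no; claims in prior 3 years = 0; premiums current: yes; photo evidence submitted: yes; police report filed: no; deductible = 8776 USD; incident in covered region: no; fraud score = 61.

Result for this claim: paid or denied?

Denied

Atomic conditions:
  days until reported = 163 days: 236 == 163 is false
  incident in covered region: no → false
  police report filed: no → false
  relevant rider attached: no → false
  photo evidence submitted: yes → true
  deductible ≤ 4454 USD: 8776 ≤ 4454 is false
  NOT premiums current: yes → false
  peril ∈ {collision, fire, other, wind}: theft is not in the set → false
  fraud score ≤ 26: 61 ≤ 26 is false
  claims in prior 3 years ≤ 1: 0 ≤ 1 is true
  claim amount ≤ 257594 USD: 270879 ≤ 257594 is false
  policy age ≤ 13 months: 321 ≤ 13 is false
  claims in prior 3 years > 5: 0 > 5 is false
  fraud score between 13 and 91: 61 in [13, 91] is true
Combine:
[1] exactly-one(false, false, false) = false
[2.1] false OR false = false
[2.2] true AND false = false
[2] false OR false = false
[3.1.1.3.1] false OR true = true
[3.1.1.3] NOT true = false
[3.1.1] false OR false OR false = false
[3.1] NOT false = true
[3] NOT true = false
[4] false AND false AND false AND false = false
[5] true → false = false
[root] false OR false OR false OR false OR false = false
Overall: false → denied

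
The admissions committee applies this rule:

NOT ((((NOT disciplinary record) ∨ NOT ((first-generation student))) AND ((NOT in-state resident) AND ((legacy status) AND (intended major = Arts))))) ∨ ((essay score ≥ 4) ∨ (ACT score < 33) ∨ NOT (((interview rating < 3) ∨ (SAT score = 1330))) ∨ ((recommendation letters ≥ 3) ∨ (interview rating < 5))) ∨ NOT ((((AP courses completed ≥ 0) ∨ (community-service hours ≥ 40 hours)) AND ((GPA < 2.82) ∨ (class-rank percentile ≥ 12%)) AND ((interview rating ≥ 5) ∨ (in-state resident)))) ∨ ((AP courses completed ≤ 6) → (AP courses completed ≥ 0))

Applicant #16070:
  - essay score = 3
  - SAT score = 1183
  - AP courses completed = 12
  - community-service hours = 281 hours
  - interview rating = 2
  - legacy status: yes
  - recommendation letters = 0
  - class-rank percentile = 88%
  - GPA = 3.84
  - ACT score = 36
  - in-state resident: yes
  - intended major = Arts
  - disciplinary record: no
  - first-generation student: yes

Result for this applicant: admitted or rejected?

Atomic conditions:
  NOT disciplinary record: no → true
  first-generation student: yes → true
  NOT in-state resident: yes → false
  legacy status: yes → true
  intended major = Arts: Arts == Arts is true
  essay score ≥ 4: 3 ≥ 4 is false
  ACT score < 33: 36 < 33 is false
  interview rating < 3: 2 < 3 is true
  SAT score = 1330: 1183 == 1330 is false
  recommendation letters ≥ 3: 0 ≥ 3 is false
  interview rating < 5: 2 < 5 is true
  AP courses completed ≥ 0: 12 ≥ 0 is true
  community-service hours ≥ 40 hours: 281 ≥ 40 is true
  GPA < 2.82: 3.84 < 2.82 is false
  class-rank percentile ≥ 12%: 88 ≥ 12 is true
  interview rating ≥ 5: 2 ≥ 5 is false
  in-state resident: yes → true
  AP courses completed ≤ 6: 12 ≤ 6 is false
Combine:
[1.1.1.2] NOT true = false
[1.1.1] true OR false = true
[1.1.2.2] true AND true = true
[1.1.2] false AND true = false
[1.1] true AND false = false
[1] NOT false = true
[2.3.1] true OR false = true
[2.3] NOT true = false
[2.4] false OR true = true
[2] false OR false OR false OR true = true
[3.1.1] true OR true = true
[3.1.2] false OR true = true
[3.1.3] false OR true = true
[3.1] true AND true AND true = true
[3] NOT true = false
[4] false → true (antecedent false ⇒ implication holds) = true
[root] true OR true OR false OR true = true
Overall: true → admitted

Admitted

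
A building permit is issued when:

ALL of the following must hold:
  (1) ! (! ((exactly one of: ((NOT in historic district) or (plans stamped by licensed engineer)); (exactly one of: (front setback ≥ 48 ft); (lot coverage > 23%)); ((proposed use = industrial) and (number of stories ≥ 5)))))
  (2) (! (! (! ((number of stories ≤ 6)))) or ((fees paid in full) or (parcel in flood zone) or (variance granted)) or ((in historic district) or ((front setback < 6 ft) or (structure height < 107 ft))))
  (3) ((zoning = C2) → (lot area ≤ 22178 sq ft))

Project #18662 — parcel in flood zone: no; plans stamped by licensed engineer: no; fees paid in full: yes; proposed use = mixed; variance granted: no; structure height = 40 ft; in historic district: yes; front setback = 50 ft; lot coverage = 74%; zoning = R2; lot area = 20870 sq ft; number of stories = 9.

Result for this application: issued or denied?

Denied

Atomic conditions:
  NOT in historic district: yes → false
  plans stamped by licensed engineer: no → false
  front setback ≥ 48 ft: 50 ≥ 48 is true
  lot coverage > 23%: 74 > 23 is true
  proposed use = industrial: mixed == industrial is false
  number of stories ≥ 5: 9 ≥ 5 is true
  number of stories ≤ 6: 9 ≤ 6 is false
  fees paid in full: yes → true
  parcel in flood zone: no → false
  variance granted: no → false
  in historic district: yes → true
  front setback < 6 ft: 50 < 6 is false
  structure height < 107 ft: 40 < 107 is true
  zoning = C2: R2 == C2 is false
  lot area ≤ 22178 sq ft: 20870 ≤ 22178 is true
Combine:
[1.1.1.1] false OR false = false
[1.1.1.2] exactly-one(true, true) = false
[1.1.1.3] false AND true = false
[1.1.1] exactly-one(false, false, false) = false
[1.1] NOT false = true
[1] NOT true = false
[2.1.1.1] NOT false = true
[2.1.1] NOT true = false
[2.1] NOT false = true
[2.2] true OR false OR false = true
[2.3.2] false OR true = true
[2.3] true OR true = true
[2] true OR true OR true = true
[3] false → true (antecedent false ⇒ implication holds) = true
[root] false AND true AND true = false
Overall: false → denied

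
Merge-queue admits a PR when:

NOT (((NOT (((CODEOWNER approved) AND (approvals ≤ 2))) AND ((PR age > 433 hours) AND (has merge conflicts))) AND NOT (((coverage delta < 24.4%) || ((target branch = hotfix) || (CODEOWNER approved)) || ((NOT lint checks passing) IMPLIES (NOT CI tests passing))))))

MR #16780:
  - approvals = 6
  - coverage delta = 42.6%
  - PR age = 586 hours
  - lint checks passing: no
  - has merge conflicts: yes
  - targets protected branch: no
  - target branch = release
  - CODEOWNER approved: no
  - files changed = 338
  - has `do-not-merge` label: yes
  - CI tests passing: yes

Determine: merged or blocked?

Atomic conditions:
  CODEOWNER approved: no → false
  approvals ≤ 2: 6 ≤ 2 is false
  PR age > 433 hours: 586 > 433 is true
  has merge conflicts: yes → true
  coverage delta < 24.4%: 42.6 < 24.4 is false
  target branch = hotfix: release == hotfix is false
  NOT lint checks passing: no → true
  NOT CI tests passing: yes → false
Combine:
[1.1.1.1] false AND false = false
[1.1.1] NOT false = true
[1.1.2] true AND true = true
[1.1] true AND true = true
[1.2.1.2] false OR false = false
[1.2.1.3] true → false = false
[1.2.1] false OR false OR false = false
[1.2] NOT false = true
[1] true AND true = true
[root] NOT true = false
Overall: false → blocked

Blocked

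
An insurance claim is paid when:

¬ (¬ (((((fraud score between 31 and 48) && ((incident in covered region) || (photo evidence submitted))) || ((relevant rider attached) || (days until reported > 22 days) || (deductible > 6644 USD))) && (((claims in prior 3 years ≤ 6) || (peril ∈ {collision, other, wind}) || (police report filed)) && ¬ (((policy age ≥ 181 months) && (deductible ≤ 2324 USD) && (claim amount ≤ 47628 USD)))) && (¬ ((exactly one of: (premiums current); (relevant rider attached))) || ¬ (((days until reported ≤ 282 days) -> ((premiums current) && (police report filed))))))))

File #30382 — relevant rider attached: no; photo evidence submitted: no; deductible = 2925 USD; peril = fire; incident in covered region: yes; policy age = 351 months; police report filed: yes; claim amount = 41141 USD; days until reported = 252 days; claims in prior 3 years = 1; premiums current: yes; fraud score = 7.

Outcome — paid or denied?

Denied

Atomic conditions:
  fraud score between 31 and 48: 7 in [31, 48] is false
  incident in covered region: yes → true
  photo evidence submitted: no → false
  relevant rider attached: no → false
  days until reported > 22 days: 252 > 22 is true
  deductible > 6644 USD: 2925 > 6644 is false
  claims in prior 3 years ≤ 6: 1 ≤ 6 is true
  peril ∈ {collision, other, wind}: fire is not in the set → false
  police report filed: yes → true
  policy age ≥ 181 months: 351 ≥ 181 is true
  deductible ≤ 2324 USD: 2925 ≤ 2324 is false
  claim amount ≤ 47628 USD: 41141 ≤ 47628 is true
  premiums current: yes → true
  days until reported ≤ 282 days: 252 ≤ 282 is true
Combine:
[1.1.1.1.2] true OR false = true
[1.1.1.1] false AND true = false
[1.1.1.2] false OR true OR false = true
[1.1.1] false OR true = true
[1.1.2.1] true OR false OR true = true
[1.1.2.2.1] true AND false AND true = false
[1.1.2.2] NOT false = true
[1.1.2] true AND true = true
[1.1.3.1.1] exactly-one(true, false) = true
[1.1.3.1] NOT true = false
[1.1.3.2.1.2] true AND true = true
[1.1.3.2.1] true → true = true
[1.1.3.2] NOT true = false
[1.1.3] false OR false = false
[1.1] true AND true AND false = false
[1] NOT false = true
[root] NOT true = false
Overall: false → denied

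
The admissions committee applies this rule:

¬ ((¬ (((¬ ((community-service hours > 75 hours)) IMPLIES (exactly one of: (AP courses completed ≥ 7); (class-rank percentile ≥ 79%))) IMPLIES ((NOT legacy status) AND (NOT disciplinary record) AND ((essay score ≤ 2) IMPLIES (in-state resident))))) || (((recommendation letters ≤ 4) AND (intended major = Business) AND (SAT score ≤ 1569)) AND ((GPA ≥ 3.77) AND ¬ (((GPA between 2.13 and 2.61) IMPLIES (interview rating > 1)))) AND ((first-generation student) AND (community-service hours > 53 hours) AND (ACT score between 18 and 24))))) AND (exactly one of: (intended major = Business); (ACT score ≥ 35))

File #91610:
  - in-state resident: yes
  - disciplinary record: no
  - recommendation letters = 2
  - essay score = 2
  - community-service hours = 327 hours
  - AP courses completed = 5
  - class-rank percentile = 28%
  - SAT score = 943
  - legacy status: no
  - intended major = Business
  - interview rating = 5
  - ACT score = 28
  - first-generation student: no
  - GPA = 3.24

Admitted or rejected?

Admitted

Atomic conditions:
  community-service hours > 75 hours: 327 > 75 is true
  AP courses completed ≥ 7: 5 ≥ 7 is false
  class-rank percentile ≥ 79%: 28 ≥ 79 is false
  NOT legacy status: no → true
  NOT disciplinary record: no → true
  essay score ≤ 2: 2 ≤ 2 is true
  in-state resident: yes → true
  recommendation letters ≤ 4: 2 ≤ 4 is true
  intended major = Business: Business == Business is true
  SAT score ≤ 1569: 943 ≤ 1569 is true
  GPA ≥ 3.77: 3.24 ≥ 3.77 is false
  GPA between 2.13 and 2.61: 3.24 in [2.13, 2.61] is false
  interview rating > 1: 5 > 1 is true
  first-generation student: no → false
  community-service hours > 53 hours: 327 > 53 is true
  ACT score between 18 and 24: 28 in [18, 24] is false
  ACT score ≥ 35: 28 ≥ 35 is false
Combine:
[1.1.1.1.1.1] NOT true = false
[1.1.1.1.1.2] exactly-one(false, false) = false
[1.1.1.1.1] false → false (antecedent false ⇒ implication holds) = true
[1.1.1.1.2.3] true → true = true
[1.1.1.1.2] true AND true AND true = true
[1.1.1.1] true → true = true
[1.1.1] NOT true = false
[1.1.2.1] true AND true AND true = true
[1.1.2.2.2.1] false → true (antecedent false ⇒ implication holds) = true
[1.1.2.2.2] NOT true = false
[1.1.2.2] false AND false = false
[1.1.2.3] false AND true AND false = false
[1.1.2] true AND false AND false = false
[1.1] false OR false = false
[1] NOT false = true
[2] exactly-one(true, false) = true
[root] true AND true = true
Overall: true → admitted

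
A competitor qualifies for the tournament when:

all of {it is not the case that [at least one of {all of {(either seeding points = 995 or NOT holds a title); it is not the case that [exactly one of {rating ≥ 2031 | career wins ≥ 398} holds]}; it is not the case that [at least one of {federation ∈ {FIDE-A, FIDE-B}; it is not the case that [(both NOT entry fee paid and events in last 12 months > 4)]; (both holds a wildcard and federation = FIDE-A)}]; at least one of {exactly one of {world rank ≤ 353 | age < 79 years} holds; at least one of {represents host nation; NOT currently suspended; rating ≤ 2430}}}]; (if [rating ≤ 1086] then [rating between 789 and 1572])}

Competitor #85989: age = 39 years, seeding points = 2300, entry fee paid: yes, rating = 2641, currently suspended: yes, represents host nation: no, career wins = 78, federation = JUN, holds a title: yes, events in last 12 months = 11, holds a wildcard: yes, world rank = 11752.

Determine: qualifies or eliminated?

Atomic conditions:
  seeding points = 995: 2300 == 995 is false
  NOT holds a title: yes → false
  rating ≥ 2031: 2641 ≥ 2031 is true
  career wins ≥ 398: 78 ≥ 398 is false
  federation ∈ {FIDE-A, FIDE-B}: JUN is not in the set → false
  NOT entry fee paid: yes → false
  events in last 12 months > 4: 11 > 4 is true
  holds a wildcard: yes → true
  federation = FIDE-A: JUN == FIDE-A is false
  world rank ≤ 353: 11752 ≤ 353 is false
  age < 79 years: 39 < 79 is true
  represents host nation: no → false
  NOT currently suspended: yes → false
  rating ≤ 2430: 2641 ≤ 2430 is false
  rating ≤ 1086: 2641 ≤ 1086 is false
  rating between 789 and 1572: 2641 in [789, 1572] is false
Combine:
[1.1.1.1] false OR false = false
[1.1.1.2.1] exactly-one(true, false) = true
[1.1.1.2] NOT true = false
[1.1.1] false AND false = false
[1.1.2.1.2.1] false AND true = false
[1.1.2.1.2] NOT false = true
[1.1.2.1.3] true AND false = false
[1.1.2.1] false OR true OR false = true
[1.1.2] NOT true = false
[1.1.3.1] exactly-one(false, true) = true
[1.1.3.2] false OR false OR false = false
[1.1.3] true OR false = true
[1.1] false OR false OR true = true
[1] NOT true = false
[2] false → false (antecedent false ⇒ implication holds) = true
[root] false AND true = false
Overall: false → eliminated

Eliminated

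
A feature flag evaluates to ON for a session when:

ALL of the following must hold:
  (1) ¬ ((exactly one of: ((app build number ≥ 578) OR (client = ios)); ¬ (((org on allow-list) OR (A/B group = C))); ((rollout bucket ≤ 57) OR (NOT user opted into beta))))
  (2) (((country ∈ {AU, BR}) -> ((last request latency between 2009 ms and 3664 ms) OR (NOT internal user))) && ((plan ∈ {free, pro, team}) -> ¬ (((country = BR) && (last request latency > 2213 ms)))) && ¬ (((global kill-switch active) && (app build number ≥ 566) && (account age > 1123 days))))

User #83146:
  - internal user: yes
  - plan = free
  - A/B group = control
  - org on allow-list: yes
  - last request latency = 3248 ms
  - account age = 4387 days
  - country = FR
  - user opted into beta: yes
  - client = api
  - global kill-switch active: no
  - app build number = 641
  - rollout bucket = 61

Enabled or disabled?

Disabled

Atomic conditions:
  app build number ≥ 578: 641 ≥ 578 is true
  client = ios: api == ios is false
  org on allow-list: yes → true
  A/B group = C: control == C is false
  rollout bucket ≤ 57: 61 ≤ 57 is false
  NOT user opted into beta: yes → false
  country ∈ {AU, BR}: FR is not in the set → false
  last request latency between 2009 ms and 3664 ms: 3248 in [2009, 3664] is true
  NOT internal user: yes → false
  plan ∈ {free, pro, team}: free is in the set → true
  country = BR: FR == BR is false
  last request latency > 2213 ms: 3248 > 2213 is true
  global kill-switch active: no → false
  app build number ≥ 566: 641 ≥ 566 is true
  account age > 1123 days: 4387 > 1123 is true
Combine:
[1.1.1] true OR false = true
[1.1.2.1] true OR false = true
[1.1.2] NOT true = false
[1.1.3] false OR false = false
[1.1] exactly-one(true, false, false) = true
[1] NOT true = false
[2.1.2] true OR false = true
[2.1] false → true (antecedent false ⇒ implication holds) = true
[2.2.2.1] false AND true = false
[2.2.2] NOT false = true
[2.2] true → true = true
[2.3.1] false AND true AND true = false
[2.3] NOT false = true
[2] true AND true AND true = true
[root] false AND true = false
Overall: false → disabled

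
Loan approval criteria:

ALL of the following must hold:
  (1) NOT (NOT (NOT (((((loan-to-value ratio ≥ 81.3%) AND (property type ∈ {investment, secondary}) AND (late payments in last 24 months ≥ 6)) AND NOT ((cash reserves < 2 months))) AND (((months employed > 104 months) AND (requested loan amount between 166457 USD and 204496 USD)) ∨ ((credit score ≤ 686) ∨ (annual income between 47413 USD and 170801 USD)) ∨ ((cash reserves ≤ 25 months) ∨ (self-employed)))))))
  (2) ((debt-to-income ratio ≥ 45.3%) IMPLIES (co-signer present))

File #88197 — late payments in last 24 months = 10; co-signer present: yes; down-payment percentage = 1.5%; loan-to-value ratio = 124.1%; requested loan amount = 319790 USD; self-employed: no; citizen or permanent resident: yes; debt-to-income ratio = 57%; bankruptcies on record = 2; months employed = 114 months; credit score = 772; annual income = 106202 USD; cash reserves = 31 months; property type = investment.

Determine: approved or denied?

Denied

Atomic conditions:
  loan-to-value ratio ≥ 81.3%: 124.1 ≥ 81.3 is true
  property type ∈ {investment, secondary}: investment is in the set → true
  late payments in last 24 months ≥ 6: 10 ≥ 6 is true
  cash reserves < 2 months: 31 < 2 is false
  months employed > 104 months: 114 > 104 is true
  requested loan amount between 166457 USD and 204496 USD: 319790 in [166457, 204496] is false
  credit score ≤ 686: 772 ≤ 686 is false
  annual income between 47413 USD and 170801 USD: 106202 in [47413, 170801] is true
  cash reserves ≤ 25 months: 31 ≤ 25 is false
  self-employed: no → false
  debt-to-income ratio ≥ 45.3%: 57 ≥ 45.3 is true
  co-signer present: yes → true
Combine:
[1.1.1.1.1.1] true AND true AND true = true
[1.1.1.1.1.2] NOT false = true
[1.1.1.1.1] true AND true = true
[1.1.1.1.2.1] true AND false = false
[1.1.1.1.2.2] false OR true = true
[1.1.1.1.2.3] false OR false = false
[1.1.1.1.2] false OR true OR false = true
[1.1.1.1] true AND true = true
[1.1.1] NOT true = false
[1.1] NOT false = true
[1] NOT true = false
[2] true → true = true
[root] false AND true = false
Overall: false → denied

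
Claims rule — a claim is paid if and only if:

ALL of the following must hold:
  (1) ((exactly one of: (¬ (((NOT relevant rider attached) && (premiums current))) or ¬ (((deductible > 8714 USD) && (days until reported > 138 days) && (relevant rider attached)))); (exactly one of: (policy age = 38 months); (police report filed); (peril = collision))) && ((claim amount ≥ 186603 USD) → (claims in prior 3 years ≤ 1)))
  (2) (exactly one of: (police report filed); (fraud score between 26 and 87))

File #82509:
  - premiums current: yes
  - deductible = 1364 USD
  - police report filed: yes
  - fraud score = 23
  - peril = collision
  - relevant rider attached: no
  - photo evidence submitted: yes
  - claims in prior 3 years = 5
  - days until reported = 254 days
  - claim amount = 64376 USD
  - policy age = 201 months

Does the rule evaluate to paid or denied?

Atomic conditions:
  NOT relevant rider attached: no → true
  premiums current: yes → true
  deductible > 8714 USD: 1364 > 8714 is false
  days until reported > 138 days: 254 > 138 is true
  relevant rider attached: no → false
  policy age = 38 months: 201 == 38 is false
  police report filed: yes → true
  peril = collision: collision == collision is true
  claim amount ≥ 186603 USD: 64376 ≥ 186603 is false
  claims in prior 3 years ≤ 1: 5 ≤ 1 is false
  fraud score between 26 and 87: 23 in [26, 87] is false
Combine:
[1.1.1.1.1] true AND true = true
[1.1.1.1] NOT true = false
[1.1.1.2.1] false AND true AND false = false
[1.1.1.2] NOT false = true
[1.1.1] false OR true = true
[1.1.2] exactly-one(false, true, true) = false
[1.1] exactly-one(true, false) = true
[1.2] false → false (antecedent false ⇒ implication holds) = true
[1] true AND true = true
[2] exactly-one(true, false) = true
[root] true AND true = true
Overall: true → paid

Paid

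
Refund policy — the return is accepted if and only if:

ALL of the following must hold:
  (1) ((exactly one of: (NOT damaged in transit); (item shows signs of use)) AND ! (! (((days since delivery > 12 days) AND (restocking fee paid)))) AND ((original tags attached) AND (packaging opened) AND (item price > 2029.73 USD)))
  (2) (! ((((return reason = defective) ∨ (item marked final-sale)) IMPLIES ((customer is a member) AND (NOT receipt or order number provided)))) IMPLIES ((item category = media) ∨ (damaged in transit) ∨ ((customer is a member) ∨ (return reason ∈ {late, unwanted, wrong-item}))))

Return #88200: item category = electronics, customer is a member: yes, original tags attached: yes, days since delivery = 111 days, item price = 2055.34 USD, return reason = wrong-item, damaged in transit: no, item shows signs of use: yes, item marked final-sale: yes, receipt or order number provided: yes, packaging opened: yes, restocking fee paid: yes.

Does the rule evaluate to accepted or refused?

Refused

Atomic conditions:
  NOT damaged in transit: no → true
  item shows signs of use: yes → true
  days since delivery > 12 days: 111 > 12 is true
  restocking fee paid: yes → true
  original tags attached: yes → true
  packaging opened: yes → true
  item price > 2029.73 USD: 2055.34 > 2029.73 is true
  return reason = defective: wrong-item == defective is false
  item marked final-sale: yes → true
  customer is a member: yes → true
  NOT receipt or order number provided: yes → false
  item category = media: electronics == media is false
  damaged in transit: no → false
  return reason ∈ {late, unwanted, wrong-item}: wrong-item is in the set → true
Combine:
[1.1] exactly-one(true, true) = false
[1.2.1.1] true AND true = true
[1.2.1] NOT true = false
[1.2] NOT false = true
[1.3] true AND true AND true = true
[1] false AND true AND true = false
[2.1.1.1] false OR true = true
[2.1.1.2] true AND false = false
[2.1.1] true → false = false
[2.1] NOT false = true
[2.2.3] true OR true = true
[2.2] false OR false OR true = true
[2] true → true = true
[root] false AND true = false
Overall: false → refused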